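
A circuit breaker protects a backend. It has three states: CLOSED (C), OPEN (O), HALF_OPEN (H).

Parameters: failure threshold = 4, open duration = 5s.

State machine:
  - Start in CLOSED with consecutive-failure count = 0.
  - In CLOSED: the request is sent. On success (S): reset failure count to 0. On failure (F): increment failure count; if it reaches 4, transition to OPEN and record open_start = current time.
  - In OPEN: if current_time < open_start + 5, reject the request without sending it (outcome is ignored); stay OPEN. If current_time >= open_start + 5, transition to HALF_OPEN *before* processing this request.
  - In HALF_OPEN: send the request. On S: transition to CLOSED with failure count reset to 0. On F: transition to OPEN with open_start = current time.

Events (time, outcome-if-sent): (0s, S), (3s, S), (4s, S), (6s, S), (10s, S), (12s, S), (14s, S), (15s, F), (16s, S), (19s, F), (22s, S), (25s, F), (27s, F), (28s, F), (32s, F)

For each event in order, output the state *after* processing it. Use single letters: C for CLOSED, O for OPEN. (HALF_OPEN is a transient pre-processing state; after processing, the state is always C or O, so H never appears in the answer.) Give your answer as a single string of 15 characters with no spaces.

Answer: CCCCCCCCCCCCCCO

Derivation:
State after each event:
  event#1 t=0s outcome=S: state=CLOSED
  event#2 t=3s outcome=S: state=CLOSED
  event#3 t=4s outcome=S: state=CLOSED
  event#4 t=6s outcome=S: state=CLOSED
  event#5 t=10s outcome=S: state=CLOSED
  event#6 t=12s outcome=S: state=CLOSED
  event#7 t=14s outcome=S: state=CLOSED
  event#8 t=15s outcome=F: state=CLOSED
  event#9 t=16s outcome=S: state=CLOSED
  event#10 t=19s outcome=F: state=CLOSED
  event#11 t=22s outcome=S: state=CLOSED
  event#12 t=25s outcome=F: state=CLOSED
  event#13 t=27s outcome=F: state=CLOSED
  event#14 t=28s outcome=F: state=CLOSED
  event#15 t=32s outcome=F: state=OPEN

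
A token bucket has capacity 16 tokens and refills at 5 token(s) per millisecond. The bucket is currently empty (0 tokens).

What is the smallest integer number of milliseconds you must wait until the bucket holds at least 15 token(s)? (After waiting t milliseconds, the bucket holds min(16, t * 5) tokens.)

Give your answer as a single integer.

Need t * 5 >= 15, so t >= 15/5.
Smallest integer t = ceil(15/5) = 3.

Answer: 3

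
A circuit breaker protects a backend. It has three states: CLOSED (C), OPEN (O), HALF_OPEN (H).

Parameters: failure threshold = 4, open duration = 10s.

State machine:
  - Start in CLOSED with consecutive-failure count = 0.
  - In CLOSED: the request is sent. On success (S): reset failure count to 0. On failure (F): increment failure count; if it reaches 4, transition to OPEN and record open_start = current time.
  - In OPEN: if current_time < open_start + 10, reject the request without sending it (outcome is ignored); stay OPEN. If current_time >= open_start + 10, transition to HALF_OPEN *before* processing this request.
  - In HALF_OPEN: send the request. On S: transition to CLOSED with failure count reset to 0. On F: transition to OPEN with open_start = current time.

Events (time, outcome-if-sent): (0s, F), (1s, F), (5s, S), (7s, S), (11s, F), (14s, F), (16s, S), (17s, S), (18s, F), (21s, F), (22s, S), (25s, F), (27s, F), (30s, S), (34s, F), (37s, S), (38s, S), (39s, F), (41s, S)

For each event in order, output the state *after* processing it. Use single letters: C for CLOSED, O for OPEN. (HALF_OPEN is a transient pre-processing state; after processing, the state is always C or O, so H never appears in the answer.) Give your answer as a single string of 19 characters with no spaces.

Answer: CCCCCCCCCCCCCCCCCCC

Derivation:
State after each event:
  event#1 t=0s outcome=F: state=CLOSED
  event#2 t=1s outcome=F: state=CLOSED
  event#3 t=5s outcome=S: state=CLOSED
  event#4 t=7s outcome=S: state=CLOSED
  event#5 t=11s outcome=F: state=CLOSED
  event#6 t=14s outcome=F: state=CLOSED
  event#7 t=16s outcome=S: state=CLOSED
  event#8 t=17s outcome=S: state=CLOSED
  event#9 t=18s outcome=F: state=CLOSED
  event#10 t=21s outcome=F: state=CLOSED
  event#11 t=22s outcome=S: state=CLOSED
  event#12 t=25s outcome=F: state=CLOSED
  event#13 t=27s outcome=F: state=CLOSED
  event#14 t=30s outcome=S: state=CLOSED
  event#15 t=34s outcome=F: state=CLOSED
  event#16 t=37s outcome=S: state=CLOSED
  event#17 t=38s outcome=S: state=CLOSED
  event#18 t=39s outcome=F: state=CLOSED
  event#19 t=41s outcome=S: state=CLOSED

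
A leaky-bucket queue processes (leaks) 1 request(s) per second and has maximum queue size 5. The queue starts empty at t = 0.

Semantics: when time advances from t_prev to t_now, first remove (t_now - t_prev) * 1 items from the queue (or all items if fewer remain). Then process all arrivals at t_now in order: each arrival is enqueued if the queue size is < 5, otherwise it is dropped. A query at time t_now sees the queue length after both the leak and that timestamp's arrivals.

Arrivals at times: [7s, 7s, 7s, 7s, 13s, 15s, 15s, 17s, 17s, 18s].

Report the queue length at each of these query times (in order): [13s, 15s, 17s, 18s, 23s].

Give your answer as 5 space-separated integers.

Queue lengths at query times:
  query t=13s: backlog = 1
  query t=15s: backlog = 2
  query t=17s: backlog = 2
  query t=18s: backlog = 2
  query t=23s: backlog = 0

Answer: 1 2 2 2 0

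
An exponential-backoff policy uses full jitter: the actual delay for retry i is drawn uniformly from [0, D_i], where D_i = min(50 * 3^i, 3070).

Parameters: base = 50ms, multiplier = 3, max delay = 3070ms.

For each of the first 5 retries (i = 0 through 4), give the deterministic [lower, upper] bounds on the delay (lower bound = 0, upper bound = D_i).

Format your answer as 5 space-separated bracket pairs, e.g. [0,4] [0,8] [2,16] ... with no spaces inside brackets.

Answer: [0,50] [0,150] [0,450] [0,1350] [0,3070]

Derivation:
Computing bounds per retry:
  i=0: D_i=min(50*3^0,3070)=50, bounds=[0,50]
  i=1: D_i=min(50*3^1,3070)=150, bounds=[0,150]
  i=2: D_i=min(50*3^2,3070)=450, bounds=[0,450]
  i=3: D_i=min(50*3^3,3070)=1350, bounds=[0,1350]
  i=4: D_i=min(50*3^4,3070)=3070, bounds=[0,3070]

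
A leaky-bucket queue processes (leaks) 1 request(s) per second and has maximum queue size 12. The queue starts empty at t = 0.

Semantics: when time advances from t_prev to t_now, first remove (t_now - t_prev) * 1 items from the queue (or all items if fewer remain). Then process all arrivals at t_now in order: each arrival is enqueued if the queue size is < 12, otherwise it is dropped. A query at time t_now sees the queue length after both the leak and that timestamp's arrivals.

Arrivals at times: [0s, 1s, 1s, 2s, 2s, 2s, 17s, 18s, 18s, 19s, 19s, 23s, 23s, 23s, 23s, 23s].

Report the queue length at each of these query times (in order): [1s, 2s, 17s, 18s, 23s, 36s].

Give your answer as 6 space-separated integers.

Queue lengths at query times:
  query t=1s: backlog = 2
  query t=2s: backlog = 4
  query t=17s: backlog = 1
  query t=18s: backlog = 2
  query t=23s: backlog = 5
  query t=36s: backlog = 0

Answer: 2 4 1 2 5 0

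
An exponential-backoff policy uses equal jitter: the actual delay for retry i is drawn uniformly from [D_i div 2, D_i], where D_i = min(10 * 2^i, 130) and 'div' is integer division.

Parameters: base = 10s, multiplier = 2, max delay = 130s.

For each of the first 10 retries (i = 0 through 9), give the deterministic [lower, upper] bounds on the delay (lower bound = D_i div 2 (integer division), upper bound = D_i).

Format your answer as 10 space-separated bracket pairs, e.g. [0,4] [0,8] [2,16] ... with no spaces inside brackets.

Computing bounds per retry:
  i=0: D_i=min(10*2^0,130)=10, bounds=[5,10]
  i=1: D_i=min(10*2^1,130)=20, bounds=[10,20]
  i=2: D_i=min(10*2^2,130)=40, bounds=[20,40]
  i=3: D_i=min(10*2^3,130)=80, bounds=[40,80]
  i=4: D_i=min(10*2^4,130)=130, bounds=[65,130]
  i=5: D_i=min(10*2^5,130)=130, bounds=[65,130]
  i=6: D_i=min(10*2^6,130)=130, bounds=[65,130]
  i=7: D_i=min(10*2^7,130)=130, bounds=[65,130]
  i=8: D_i=min(10*2^8,130)=130, bounds=[65,130]
  i=9: D_i=min(10*2^9,130)=130, bounds=[65,130]

Answer: [5,10] [10,20] [20,40] [40,80] [65,130] [65,130] [65,130] [65,130] [65,130] [65,130]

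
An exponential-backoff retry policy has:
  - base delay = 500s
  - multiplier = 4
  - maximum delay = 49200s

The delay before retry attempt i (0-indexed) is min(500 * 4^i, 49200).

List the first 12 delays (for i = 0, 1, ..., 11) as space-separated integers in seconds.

Answer: 500 2000 8000 32000 49200 49200 49200 49200 49200 49200 49200 49200

Derivation:
Computing each delay:
  i=0: min(500*4^0, 49200) = 500
  i=1: min(500*4^1, 49200) = 2000
  i=2: min(500*4^2, 49200) = 8000
  i=3: min(500*4^3, 49200) = 32000
  i=4: min(500*4^4, 49200) = 49200
  i=5: min(500*4^5, 49200) = 49200
  i=6: min(500*4^6, 49200) = 49200
  i=7: min(500*4^7, 49200) = 49200
  i=8: min(500*4^8, 49200) = 49200
  i=9: min(500*4^9, 49200) = 49200
  i=10: min(500*4^10, 49200) = 49200
  i=11: min(500*4^11, 49200) = 49200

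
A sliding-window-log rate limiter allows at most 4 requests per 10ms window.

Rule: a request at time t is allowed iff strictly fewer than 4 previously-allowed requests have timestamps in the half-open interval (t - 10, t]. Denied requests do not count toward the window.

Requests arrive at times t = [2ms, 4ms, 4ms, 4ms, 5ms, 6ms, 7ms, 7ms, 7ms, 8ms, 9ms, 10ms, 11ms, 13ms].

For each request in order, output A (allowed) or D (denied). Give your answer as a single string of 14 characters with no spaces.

Tracking allowed requests in the window:
  req#1 t=2ms: ALLOW
  req#2 t=4ms: ALLOW
  req#3 t=4ms: ALLOW
  req#4 t=4ms: ALLOW
  req#5 t=5ms: DENY
  req#6 t=6ms: DENY
  req#7 t=7ms: DENY
  req#8 t=7ms: DENY
  req#9 t=7ms: DENY
  req#10 t=8ms: DENY
  req#11 t=9ms: DENY
  req#12 t=10ms: DENY
  req#13 t=11ms: DENY
  req#14 t=13ms: ALLOW

Answer: AAAADDDDDDDDDA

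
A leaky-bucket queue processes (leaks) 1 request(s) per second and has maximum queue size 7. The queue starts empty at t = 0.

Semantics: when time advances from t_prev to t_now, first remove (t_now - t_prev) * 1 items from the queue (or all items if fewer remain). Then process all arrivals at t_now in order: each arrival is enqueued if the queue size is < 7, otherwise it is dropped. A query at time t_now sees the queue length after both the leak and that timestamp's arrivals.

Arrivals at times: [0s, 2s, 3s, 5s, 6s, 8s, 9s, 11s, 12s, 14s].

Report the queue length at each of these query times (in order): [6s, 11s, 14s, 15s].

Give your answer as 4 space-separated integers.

Answer: 1 1 1 0

Derivation:
Queue lengths at query times:
  query t=6s: backlog = 1
  query t=11s: backlog = 1
  query t=14s: backlog = 1
  query t=15s: backlog = 0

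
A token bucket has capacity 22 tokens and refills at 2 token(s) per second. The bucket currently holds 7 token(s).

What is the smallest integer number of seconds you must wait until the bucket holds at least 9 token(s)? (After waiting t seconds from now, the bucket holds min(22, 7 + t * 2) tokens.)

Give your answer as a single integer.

Need 7 + t * 2 >= 9, so t >= 2/2.
Smallest integer t = ceil(2/2) = 1.

Answer: 1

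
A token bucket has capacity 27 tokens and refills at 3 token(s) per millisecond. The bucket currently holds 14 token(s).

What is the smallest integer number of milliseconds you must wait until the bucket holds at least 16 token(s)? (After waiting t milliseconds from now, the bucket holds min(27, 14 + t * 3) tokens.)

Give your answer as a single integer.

Need 14 + t * 3 >= 16, so t >= 2/3.
Smallest integer t = ceil(2/3) = 1.

Answer: 1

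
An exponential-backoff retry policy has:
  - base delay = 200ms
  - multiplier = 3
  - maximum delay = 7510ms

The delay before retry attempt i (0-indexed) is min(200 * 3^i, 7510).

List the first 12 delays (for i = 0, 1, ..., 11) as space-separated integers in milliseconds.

Answer: 200 600 1800 5400 7510 7510 7510 7510 7510 7510 7510 7510

Derivation:
Computing each delay:
  i=0: min(200*3^0, 7510) = 200
  i=1: min(200*3^1, 7510) = 600
  i=2: min(200*3^2, 7510) = 1800
  i=3: min(200*3^3, 7510) = 5400
  i=4: min(200*3^4, 7510) = 7510
  i=5: min(200*3^5, 7510) = 7510
  i=6: min(200*3^6, 7510) = 7510
  i=7: min(200*3^7, 7510) = 7510
  i=8: min(200*3^8, 7510) = 7510
  i=9: min(200*3^9, 7510) = 7510
  i=10: min(200*3^10, 7510) = 7510
  i=11: min(200*3^11, 7510) = 7510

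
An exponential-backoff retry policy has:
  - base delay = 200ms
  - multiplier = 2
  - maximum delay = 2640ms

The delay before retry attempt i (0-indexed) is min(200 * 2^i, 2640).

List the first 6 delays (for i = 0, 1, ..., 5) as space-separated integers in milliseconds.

Computing each delay:
  i=0: min(200*2^0, 2640) = 200
  i=1: min(200*2^1, 2640) = 400
  i=2: min(200*2^2, 2640) = 800
  i=3: min(200*2^3, 2640) = 1600
  i=4: min(200*2^4, 2640) = 2640
  i=5: min(200*2^5, 2640) = 2640

Answer: 200 400 800 1600 2640 2640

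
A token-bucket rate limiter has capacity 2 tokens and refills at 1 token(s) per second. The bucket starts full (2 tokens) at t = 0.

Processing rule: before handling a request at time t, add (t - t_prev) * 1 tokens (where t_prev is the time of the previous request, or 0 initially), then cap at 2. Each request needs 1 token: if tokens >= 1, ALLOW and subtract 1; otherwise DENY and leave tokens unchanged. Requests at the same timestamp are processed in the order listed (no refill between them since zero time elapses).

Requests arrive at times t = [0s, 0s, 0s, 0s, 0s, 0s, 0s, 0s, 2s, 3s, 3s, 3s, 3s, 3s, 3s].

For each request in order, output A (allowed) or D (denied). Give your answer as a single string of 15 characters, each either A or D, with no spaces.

Simulating step by step:
  req#1 t=0s: ALLOW
  req#2 t=0s: ALLOW
  req#3 t=0s: DENY
  req#4 t=0s: DENY
  req#5 t=0s: DENY
  req#6 t=0s: DENY
  req#7 t=0s: DENY
  req#8 t=0s: DENY
  req#9 t=2s: ALLOW
  req#10 t=3s: ALLOW
  req#11 t=3s: ALLOW
  req#12 t=3s: DENY
  req#13 t=3s: DENY
  req#14 t=3s: DENY
  req#15 t=3s: DENY

Answer: AADDDDDDAAADDDD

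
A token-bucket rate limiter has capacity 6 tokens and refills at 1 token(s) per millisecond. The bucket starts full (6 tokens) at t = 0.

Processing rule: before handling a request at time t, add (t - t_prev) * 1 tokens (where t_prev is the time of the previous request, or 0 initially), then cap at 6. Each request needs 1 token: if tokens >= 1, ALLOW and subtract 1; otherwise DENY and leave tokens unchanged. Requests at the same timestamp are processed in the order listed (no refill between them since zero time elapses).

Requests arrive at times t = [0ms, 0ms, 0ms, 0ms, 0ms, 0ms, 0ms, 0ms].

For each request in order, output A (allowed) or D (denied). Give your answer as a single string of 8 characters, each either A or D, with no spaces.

Simulating step by step:
  req#1 t=0ms: ALLOW
  req#2 t=0ms: ALLOW
  req#3 t=0ms: ALLOW
  req#4 t=0ms: ALLOW
  req#5 t=0ms: ALLOW
  req#6 t=0ms: ALLOW
  req#7 t=0ms: DENY
  req#8 t=0ms: DENY

Answer: AAAAAADD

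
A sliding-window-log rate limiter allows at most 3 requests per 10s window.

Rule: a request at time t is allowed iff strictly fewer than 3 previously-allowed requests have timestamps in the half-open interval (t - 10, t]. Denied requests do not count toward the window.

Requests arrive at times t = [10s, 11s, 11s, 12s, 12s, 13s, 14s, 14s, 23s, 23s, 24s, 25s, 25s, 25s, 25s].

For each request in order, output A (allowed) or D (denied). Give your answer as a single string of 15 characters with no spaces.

Tracking allowed requests in the window:
  req#1 t=10s: ALLOW
  req#2 t=11s: ALLOW
  req#3 t=11s: ALLOW
  req#4 t=12s: DENY
  req#5 t=12s: DENY
  req#6 t=13s: DENY
  req#7 t=14s: DENY
  req#8 t=14s: DENY
  req#9 t=23s: ALLOW
  req#10 t=23s: ALLOW
  req#11 t=24s: ALLOW
  req#12 t=25s: DENY
  req#13 t=25s: DENY
  req#14 t=25s: DENY
  req#15 t=25s: DENY

Answer: AAADDDDDAAADDDD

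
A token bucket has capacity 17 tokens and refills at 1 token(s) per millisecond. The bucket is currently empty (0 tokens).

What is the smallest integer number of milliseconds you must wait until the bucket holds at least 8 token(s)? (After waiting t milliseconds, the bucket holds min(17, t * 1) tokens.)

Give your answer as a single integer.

Need t * 1 >= 8, so t >= 8/1.
Smallest integer t = ceil(8/1) = 8.

Answer: 8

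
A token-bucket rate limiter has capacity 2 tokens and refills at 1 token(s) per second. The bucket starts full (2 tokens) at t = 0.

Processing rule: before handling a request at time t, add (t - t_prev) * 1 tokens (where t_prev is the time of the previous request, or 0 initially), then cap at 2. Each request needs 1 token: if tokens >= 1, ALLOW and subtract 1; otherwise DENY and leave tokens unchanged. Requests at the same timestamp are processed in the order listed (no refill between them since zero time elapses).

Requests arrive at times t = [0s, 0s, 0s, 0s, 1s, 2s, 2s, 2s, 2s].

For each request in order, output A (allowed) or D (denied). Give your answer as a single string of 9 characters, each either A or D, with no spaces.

Answer: AADDAADDD

Derivation:
Simulating step by step:
  req#1 t=0s: ALLOW
  req#2 t=0s: ALLOW
  req#3 t=0s: DENY
  req#4 t=0s: DENY
  req#5 t=1s: ALLOW
  req#6 t=2s: ALLOW
  req#7 t=2s: DENY
  req#8 t=2s: DENY
  req#9 t=2s: DENY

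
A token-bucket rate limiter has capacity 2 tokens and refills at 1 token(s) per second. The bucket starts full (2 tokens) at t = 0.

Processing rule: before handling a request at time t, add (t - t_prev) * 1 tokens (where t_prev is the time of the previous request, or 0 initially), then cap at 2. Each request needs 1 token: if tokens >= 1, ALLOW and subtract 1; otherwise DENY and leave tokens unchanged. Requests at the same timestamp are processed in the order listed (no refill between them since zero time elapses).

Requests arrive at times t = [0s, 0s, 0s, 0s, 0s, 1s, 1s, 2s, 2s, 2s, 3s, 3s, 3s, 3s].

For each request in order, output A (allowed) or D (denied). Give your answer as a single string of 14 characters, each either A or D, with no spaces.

Answer: AADDDADADDADDD

Derivation:
Simulating step by step:
  req#1 t=0s: ALLOW
  req#2 t=0s: ALLOW
  req#3 t=0s: DENY
  req#4 t=0s: DENY
  req#5 t=0s: DENY
  req#6 t=1s: ALLOW
  req#7 t=1s: DENY
  req#8 t=2s: ALLOW
  req#9 t=2s: DENY
  req#10 t=2s: DENY
  req#11 t=3s: ALLOW
  req#12 t=3s: DENY
  req#13 t=3s: DENY
  req#14 t=3s: DENY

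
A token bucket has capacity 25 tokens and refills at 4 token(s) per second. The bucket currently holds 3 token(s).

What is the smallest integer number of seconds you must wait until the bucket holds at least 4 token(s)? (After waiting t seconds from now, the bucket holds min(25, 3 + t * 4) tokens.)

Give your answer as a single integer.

Need 3 + t * 4 >= 4, so t >= 1/4.
Smallest integer t = ceil(1/4) = 1.

Answer: 1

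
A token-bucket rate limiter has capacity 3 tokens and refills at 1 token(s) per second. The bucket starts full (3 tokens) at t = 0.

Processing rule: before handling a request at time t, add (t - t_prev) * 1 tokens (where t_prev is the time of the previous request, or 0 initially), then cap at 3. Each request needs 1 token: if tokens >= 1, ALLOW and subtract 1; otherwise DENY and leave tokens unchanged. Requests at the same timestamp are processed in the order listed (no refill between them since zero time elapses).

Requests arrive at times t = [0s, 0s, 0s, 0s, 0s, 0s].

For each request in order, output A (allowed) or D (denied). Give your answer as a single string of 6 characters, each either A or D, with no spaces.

Answer: AAADDD

Derivation:
Simulating step by step:
  req#1 t=0s: ALLOW
  req#2 t=0s: ALLOW
  req#3 t=0s: ALLOW
  req#4 t=0s: DENY
  req#5 t=0s: DENY
  req#6 t=0s: DENY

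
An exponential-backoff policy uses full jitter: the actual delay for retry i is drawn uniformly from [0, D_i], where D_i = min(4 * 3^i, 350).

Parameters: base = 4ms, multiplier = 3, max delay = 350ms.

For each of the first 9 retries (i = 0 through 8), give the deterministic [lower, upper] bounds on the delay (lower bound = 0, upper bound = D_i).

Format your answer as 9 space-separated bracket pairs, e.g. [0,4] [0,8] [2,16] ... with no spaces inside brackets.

Computing bounds per retry:
  i=0: D_i=min(4*3^0,350)=4, bounds=[0,4]
  i=1: D_i=min(4*3^1,350)=12, bounds=[0,12]
  i=2: D_i=min(4*3^2,350)=36, bounds=[0,36]
  i=3: D_i=min(4*3^3,350)=108, bounds=[0,108]
  i=4: D_i=min(4*3^4,350)=324, bounds=[0,324]
  i=5: D_i=min(4*3^5,350)=350, bounds=[0,350]
  i=6: D_i=min(4*3^6,350)=350, bounds=[0,350]
  i=7: D_i=min(4*3^7,350)=350, bounds=[0,350]
  i=8: D_i=min(4*3^8,350)=350, bounds=[0,350]

Answer: [0,4] [0,12] [0,36] [0,108] [0,324] [0,350] [0,350] [0,350] [0,350]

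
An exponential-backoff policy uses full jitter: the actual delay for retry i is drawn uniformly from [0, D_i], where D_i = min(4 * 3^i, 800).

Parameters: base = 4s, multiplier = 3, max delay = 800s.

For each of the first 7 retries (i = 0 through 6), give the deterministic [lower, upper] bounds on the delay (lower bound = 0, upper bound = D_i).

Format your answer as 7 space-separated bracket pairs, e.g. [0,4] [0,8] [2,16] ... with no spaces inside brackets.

Computing bounds per retry:
  i=0: D_i=min(4*3^0,800)=4, bounds=[0,4]
  i=1: D_i=min(4*3^1,800)=12, bounds=[0,12]
  i=2: D_i=min(4*3^2,800)=36, bounds=[0,36]
  i=3: D_i=min(4*3^3,800)=108, bounds=[0,108]
  i=4: D_i=min(4*3^4,800)=324, bounds=[0,324]
  i=5: D_i=min(4*3^5,800)=800, bounds=[0,800]
  i=6: D_i=min(4*3^6,800)=800, bounds=[0,800]

Answer: [0,4] [0,12] [0,36] [0,108] [0,324] [0,800] [0,800]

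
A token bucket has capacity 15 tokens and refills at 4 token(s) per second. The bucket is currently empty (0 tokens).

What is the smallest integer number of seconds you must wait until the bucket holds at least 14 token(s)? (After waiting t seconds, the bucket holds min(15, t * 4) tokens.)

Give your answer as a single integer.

Answer: 4

Derivation:
Need t * 4 >= 14, so t >= 14/4.
Smallest integer t = ceil(14/4) = 4.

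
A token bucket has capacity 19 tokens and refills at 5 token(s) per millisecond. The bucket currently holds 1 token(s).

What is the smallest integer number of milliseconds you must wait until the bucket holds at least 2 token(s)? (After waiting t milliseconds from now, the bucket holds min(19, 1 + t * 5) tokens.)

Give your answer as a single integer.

Need 1 + t * 5 >= 2, so t >= 1/5.
Smallest integer t = ceil(1/5) = 1.

Answer: 1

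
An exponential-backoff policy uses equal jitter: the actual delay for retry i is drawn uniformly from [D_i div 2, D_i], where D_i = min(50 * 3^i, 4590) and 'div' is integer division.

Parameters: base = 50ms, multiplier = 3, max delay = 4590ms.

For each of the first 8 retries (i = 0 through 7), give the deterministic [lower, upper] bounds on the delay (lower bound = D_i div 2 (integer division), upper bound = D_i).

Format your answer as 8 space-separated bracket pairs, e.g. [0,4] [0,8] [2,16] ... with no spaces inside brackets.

Computing bounds per retry:
  i=0: D_i=min(50*3^0,4590)=50, bounds=[25,50]
  i=1: D_i=min(50*3^1,4590)=150, bounds=[75,150]
  i=2: D_i=min(50*3^2,4590)=450, bounds=[225,450]
  i=3: D_i=min(50*3^3,4590)=1350, bounds=[675,1350]
  i=4: D_i=min(50*3^4,4590)=4050, bounds=[2025,4050]
  i=5: D_i=min(50*3^5,4590)=4590, bounds=[2295,4590]
  i=6: D_i=min(50*3^6,4590)=4590, bounds=[2295,4590]
  i=7: D_i=min(50*3^7,4590)=4590, bounds=[2295,4590]

Answer: [25,50] [75,150] [225,450] [675,1350] [2025,4050] [2295,4590] [2295,4590] [2295,4590]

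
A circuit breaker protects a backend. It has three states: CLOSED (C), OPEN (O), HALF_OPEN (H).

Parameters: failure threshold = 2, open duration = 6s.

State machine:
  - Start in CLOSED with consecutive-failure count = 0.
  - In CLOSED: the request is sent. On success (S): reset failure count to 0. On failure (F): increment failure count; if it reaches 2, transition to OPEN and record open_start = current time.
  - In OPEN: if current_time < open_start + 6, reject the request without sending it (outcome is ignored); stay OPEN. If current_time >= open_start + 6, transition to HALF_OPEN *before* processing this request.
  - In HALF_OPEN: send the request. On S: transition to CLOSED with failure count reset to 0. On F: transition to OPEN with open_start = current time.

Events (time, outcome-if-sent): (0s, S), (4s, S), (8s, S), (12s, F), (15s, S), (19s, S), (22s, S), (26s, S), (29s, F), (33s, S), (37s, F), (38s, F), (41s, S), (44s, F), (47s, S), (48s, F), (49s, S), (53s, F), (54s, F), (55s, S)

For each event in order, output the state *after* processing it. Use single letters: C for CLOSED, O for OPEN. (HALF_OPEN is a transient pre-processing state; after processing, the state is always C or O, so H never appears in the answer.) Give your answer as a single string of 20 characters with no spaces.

Answer: CCCCCCCCCCCOOOOOOOOO

Derivation:
State after each event:
  event#1 t=0s outcome=S: state=CLOSED
  event#2 t=4s outcome=S: state=CLOSED
  event#3 t=8s outcome=S: state=CLOSED
  event#4 t=12s outcome=F: state=CLOSED
  event#5 t=15s outcome=S: state=CLOSED
  event#6 t=19s outcome=S: state=CLOSED
  event#7 t=22s outcome=S: state=CLOSED
  event#8 t=26s outcome=S: state=CLOSED
  event#9 t=29s outcome=F: state=CLOSED
  event#10 t=33s outcome=S: state=CLOSED
  event#11 t=37s outcome=F: state=CLOSED
  event#12 t=38s outcome=F: state=OPEN
  event#13 t=41s outcome=S: state=OPEN
  event#14 t=44s outcome=F: state=OPEN
  event#15 t=47s outcome=S: state=OPEN
  event#16 t=48s outcome=F: state=OPEN
  event#17 t=49s outcome=S: state=OPEN
  event#18 t=53s outcome=F: state=OPEN
  event#19 t=54s outcome=F: state=OPEN
  event#20 t=55s outcome=S: state=OPEN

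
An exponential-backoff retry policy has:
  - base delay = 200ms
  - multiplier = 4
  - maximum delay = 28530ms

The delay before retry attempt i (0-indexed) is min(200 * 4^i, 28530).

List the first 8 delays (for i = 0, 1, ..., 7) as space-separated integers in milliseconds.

Answer: 200 800 3200 12800 28530 28530 28530 28530

Derivation:
Computing each delay:
  i=0: min(200*4^0, 28530) = 200
  i=1: min(200*4^1, 28530) = 800
  i=2: min(200*4^2, 28530) = 3200
  i=3: min(200*4^3, 28530) = 12800
  i=4: min(200*4^4, 28530) = 28530
  i=5: min(200*4^5, 28530) = 28530
  i=6: min(200*4^6, 28530) = 28530
  i=7: min(200*4^7, 28530) = 28530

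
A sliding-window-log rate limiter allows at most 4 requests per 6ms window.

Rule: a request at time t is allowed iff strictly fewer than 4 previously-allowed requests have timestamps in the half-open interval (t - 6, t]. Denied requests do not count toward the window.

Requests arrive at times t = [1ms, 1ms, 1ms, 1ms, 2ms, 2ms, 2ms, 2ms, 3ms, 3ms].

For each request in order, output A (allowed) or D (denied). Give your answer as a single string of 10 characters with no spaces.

Tracking allowed requests in the window:
  req#1 t=1ms: ALLOW
  req#2 t=1ms: ALLOW
  req#3 t=1ms: ALLOW
  req#4 t=1ms: ALLOW
  req#5 t=2ms: DENY
  req#6 t=2ms: DENY
  req#7 t=2ms: DENY
  req#8 t=2ms: DENY
  req#9 t=3ms: DENY
  req#10 t=3ms: DENY

Answer: AAAADDDDDD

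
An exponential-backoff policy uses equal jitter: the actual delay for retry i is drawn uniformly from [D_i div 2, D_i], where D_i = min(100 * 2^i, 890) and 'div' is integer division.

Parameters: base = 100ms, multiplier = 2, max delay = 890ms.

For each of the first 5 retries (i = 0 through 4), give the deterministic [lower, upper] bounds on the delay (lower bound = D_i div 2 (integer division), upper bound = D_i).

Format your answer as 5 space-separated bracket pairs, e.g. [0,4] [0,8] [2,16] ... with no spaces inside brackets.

Answer: [50,100] [100,200] [200,400] [400,800] [445,890]

Derivation:
Computing bounds per retry:
  i=0: D_i=min(100*2^0,890)=100, bounds=[50,100]
  i=1: D_i=min(100*2^1,890)=200, bounds=[100,200]
  i=2: D_i=min(100*2^2,890)=400, bounds=[200,400]
  i=3: D_i=min(100*2^3,890)=800, bounds=[400,800]
  i=4: D_i=min(100*2^4,890)=890, bounds=[445,890]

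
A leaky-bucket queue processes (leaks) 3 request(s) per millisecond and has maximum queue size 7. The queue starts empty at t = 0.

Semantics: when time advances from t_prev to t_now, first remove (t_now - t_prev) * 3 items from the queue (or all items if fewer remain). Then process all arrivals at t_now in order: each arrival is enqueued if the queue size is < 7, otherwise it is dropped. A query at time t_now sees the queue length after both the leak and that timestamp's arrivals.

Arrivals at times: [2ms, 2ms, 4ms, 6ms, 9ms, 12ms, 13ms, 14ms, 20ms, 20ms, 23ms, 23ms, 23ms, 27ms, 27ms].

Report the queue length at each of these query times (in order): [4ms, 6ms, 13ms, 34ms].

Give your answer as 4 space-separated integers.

Answer: 1 1 1 0

Derivation:
Queue lengths at query times:
  query t=4ms: backlog = 1
  query t=6ms: backlog = 1
  query t=13ms: backlog = 1
  query t=34ms: backlog = 0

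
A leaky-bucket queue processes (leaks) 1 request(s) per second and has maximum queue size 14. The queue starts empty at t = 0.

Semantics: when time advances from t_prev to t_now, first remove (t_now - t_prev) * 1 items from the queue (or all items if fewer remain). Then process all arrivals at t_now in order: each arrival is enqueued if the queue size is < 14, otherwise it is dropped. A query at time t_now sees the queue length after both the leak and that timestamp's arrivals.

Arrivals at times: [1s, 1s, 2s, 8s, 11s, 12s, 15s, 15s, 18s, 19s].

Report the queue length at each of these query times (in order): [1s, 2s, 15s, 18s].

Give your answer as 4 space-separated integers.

Queue lengths at query times:
  query t=1s: backlog = 2
  query t=2s: backlog = 2
  query t=15s: backlog = 2
  query t=18s: backlog = 1

Answer: 2 2 2 1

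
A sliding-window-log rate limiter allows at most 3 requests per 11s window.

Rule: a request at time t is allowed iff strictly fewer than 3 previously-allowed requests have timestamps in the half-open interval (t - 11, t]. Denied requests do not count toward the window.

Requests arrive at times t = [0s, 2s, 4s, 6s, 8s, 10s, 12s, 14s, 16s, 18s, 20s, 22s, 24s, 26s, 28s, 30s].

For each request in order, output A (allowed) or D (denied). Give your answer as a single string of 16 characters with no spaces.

Tracking allowed requests in the window:
  req#1 t=0s: ALLOW
  req#2 t=2s: ALLOW
  req#3 t=4s: ALLOW
  req#4 t=6s: DENY
  req#5 t=8s: DENY
  req#6 t=10s: DENY
  req#7 t=12s: ALLOW
  req#8 t=14s: ALLOW
  req#9 t=16s: ALLOW
  req#10 t=18s: DENY
  req#11 t=20s: DENY
  req#12 t=22s: DENY
  req#13 t=24s: ALLOW
  req#14 t=26s: ALLOW
  req#15 t=28s: ALLOW
  req#16 t=30s: DENY

Answer: AAADDDAAADDDAAAD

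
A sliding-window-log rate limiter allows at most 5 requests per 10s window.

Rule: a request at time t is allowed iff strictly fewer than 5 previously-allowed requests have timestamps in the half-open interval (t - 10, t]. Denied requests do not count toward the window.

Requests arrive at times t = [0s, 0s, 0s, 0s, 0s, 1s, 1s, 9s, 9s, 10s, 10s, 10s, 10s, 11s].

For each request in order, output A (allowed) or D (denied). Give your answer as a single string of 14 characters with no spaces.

Tracking allowed requests in the window:
  req#1 t=0s: ALLOW
  req#2 t=0s: ALLOW
  req#3 t=0s: ALLOW
  req#4 t=0s: ALLOW
  req#5 t=0s: ALLOW
  req#6 t=1s: DENY
  req#7 t=1s: DENY
  req#8 t=9s: DENY
  req#9 t=9s: DENY
  req#10 t=10s: ALLOW
  req#11 t=10s: ALLOW
  req#12 t=10s: ALLOW
  req#13 t=10s: ALLOW
  req#14 t=11s: ALLOW

Answer: AAAAADDDDAAAAA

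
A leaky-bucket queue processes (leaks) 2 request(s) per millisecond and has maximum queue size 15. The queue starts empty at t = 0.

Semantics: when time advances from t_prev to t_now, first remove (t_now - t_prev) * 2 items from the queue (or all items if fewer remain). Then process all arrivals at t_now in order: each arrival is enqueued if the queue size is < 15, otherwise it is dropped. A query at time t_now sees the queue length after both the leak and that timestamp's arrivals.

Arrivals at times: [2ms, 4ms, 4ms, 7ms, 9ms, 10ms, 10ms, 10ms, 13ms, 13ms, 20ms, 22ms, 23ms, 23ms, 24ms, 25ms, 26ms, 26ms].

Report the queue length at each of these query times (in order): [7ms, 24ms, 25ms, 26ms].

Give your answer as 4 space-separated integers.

Answer: 1 1 1 2

Derivation:
Queue lengths at query times:
  query t=7ms: backlog = 1
  query t=24ms: backlog = 1
  query t=25ms: backlog = 1
  query t=26ms: backlog = 2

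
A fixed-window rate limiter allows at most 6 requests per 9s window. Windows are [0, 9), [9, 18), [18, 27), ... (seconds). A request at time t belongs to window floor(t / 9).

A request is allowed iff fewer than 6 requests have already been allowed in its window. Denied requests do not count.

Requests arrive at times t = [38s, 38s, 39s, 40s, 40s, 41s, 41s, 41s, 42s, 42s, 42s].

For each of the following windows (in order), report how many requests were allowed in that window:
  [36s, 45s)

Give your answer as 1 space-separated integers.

Processing requests:
  req#1 t=38s (window 4): ALLOW
  req#2 t=38s (window 4): ALLOW
  req#3 t=39s (window 4): ALLOW
  req#4 t=40s (window 4): ALLOW
  req#5 t=40s (window 4): ALLOW
  req#6 t=41s (window 4): ALLOW
  req#7 t=41s (window 4): DENY
  req#8 t=41s (window 4): DENY
  req#9 t=42s (window 4): DENY
  req#10 t=42s (window 4): DENY
  req#11 t=42s (window 4): DENY

Allowed counts by window: 6

Answer: 6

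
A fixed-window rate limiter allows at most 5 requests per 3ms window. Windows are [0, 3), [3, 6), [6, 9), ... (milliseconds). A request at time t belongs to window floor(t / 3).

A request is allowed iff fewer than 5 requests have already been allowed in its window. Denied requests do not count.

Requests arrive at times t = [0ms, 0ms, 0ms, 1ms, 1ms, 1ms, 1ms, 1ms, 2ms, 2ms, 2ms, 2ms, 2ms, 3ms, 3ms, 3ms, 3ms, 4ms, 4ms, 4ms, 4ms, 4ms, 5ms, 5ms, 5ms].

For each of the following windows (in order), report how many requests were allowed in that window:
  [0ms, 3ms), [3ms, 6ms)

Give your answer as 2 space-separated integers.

Processing requests:
  req#1 t=0ms (window 0): ALLOW
  req#2 t=0ms (window 0): ALLOW
  req#3 t=0ms (window 0): ALLOW
  req#4 t=1ms (window 0): ALLOW
  req#5 t=1ms (window 0): ALLOW
  req#6 t=1ms (window 0): DENY
  req#7 t=1ms (window 0): DENY
  req#8 t=1ms (window 0): DENY
  req#9 t=2ms (window 0): DENY
  req#10 t=2ms (window 0): DENY
  req#11 t=2ms (window 0): DENY
  req#12 t=2ms (window 0): DENY
  req#13 t=2ms (window 0): DENY
  req#14 t=3ms (window 1): ALLOW
  req#15 t=3ms (window 1): ALLOW
  req#16 t=3ms (window 1): ALLOW
  req#17 t=3ms (window 1): ALLOW
  req#18 t=4ms (window 1): ALLOW
  req#19 t=4ms (window 1): DENY
  req#20 t=4ms (window 1): DENY
  req#21 t=4ms (window 1): DENY
  req#22 t=4ms (window 1): DENY
  req#23 t=5ms (window 1): DENY
  req#24 t=5ms (window 1): DENY
  req#25 t=5ms (window 1): DENY

Allowed counts by window: 5 5

Answer: 5 5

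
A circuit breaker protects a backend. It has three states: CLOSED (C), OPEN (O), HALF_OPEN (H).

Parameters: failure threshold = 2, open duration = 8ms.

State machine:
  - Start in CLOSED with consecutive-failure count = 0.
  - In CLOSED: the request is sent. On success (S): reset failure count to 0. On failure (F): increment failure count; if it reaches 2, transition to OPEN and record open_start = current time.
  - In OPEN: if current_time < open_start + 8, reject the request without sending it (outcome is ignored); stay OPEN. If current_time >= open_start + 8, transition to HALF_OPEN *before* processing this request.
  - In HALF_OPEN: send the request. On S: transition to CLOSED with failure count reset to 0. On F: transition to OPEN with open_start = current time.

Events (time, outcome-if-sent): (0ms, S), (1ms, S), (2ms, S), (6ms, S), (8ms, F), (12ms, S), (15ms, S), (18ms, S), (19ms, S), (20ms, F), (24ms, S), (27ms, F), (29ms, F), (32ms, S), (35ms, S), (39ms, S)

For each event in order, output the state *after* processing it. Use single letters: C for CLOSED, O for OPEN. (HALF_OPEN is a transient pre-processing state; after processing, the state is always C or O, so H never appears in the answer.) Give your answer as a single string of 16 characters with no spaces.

Answer: CCCCCCCCCCCCOOOC

Derivation:
State after each event:
  event#1 t=0ms outcome=S: state=CLOSED
  event#2 t=1ms outcome=S: state=CLOSED
  event#3 t=2ms outcome=S: state=CLOSED
  event#4 t=6ms outcome=S: state=CLOSED
  event#5 t=8ms outcome=F: state=CLOSED
  event#6 t=12ms outcome=S: state=CLOSED
  event#7 t=15ms outcome=S: state=CLOSED
  event#8 t=18ms outcome=S: state=CLOSED
  event#9 t=19ms outcome=S: state=CLOSED
  event#10 t=20ms outcome=F: state=CLOSED
  event#11 t=24ms outcome=S: state=CLOSED
  event#12 t=27ms outcome=F: state=CLOSED
  event#13 t=29ms outcome=F: state=OPEN
  event#14 t=32ms outcome=S: state=OPEN
  event#15 t=35ms outcome=S: state=OPEN
  event#16 t=39ms outcome=S: state=CLOSED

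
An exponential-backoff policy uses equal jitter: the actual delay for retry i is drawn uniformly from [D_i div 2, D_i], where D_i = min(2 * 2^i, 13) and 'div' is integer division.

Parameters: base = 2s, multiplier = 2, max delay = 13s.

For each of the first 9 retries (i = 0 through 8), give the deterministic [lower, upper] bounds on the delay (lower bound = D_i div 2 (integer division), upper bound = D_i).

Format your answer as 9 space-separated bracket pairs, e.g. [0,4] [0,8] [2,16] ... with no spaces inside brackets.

Computing bounds per retry:
  i=0: D_i=min(2*2^0,13)=2, bounds=[1,2]
  i=1: D_i=min(2*2^1,13)=4, bounds=[2,4]
  i=2: D_i=min(2*2^2,13)=8, bounds=[4,8]
  i=3: D_i=min(2*2^3,13)=13, bounds=[6,13]
  i=4: D_i=min(2*2^4,13)=13, bounds=[6,13]
  i=5: D_i=min(2*2^5,13)=13, bounds=[6,13]
  i=6: D_i=min(2*2^6,13)=13, bounds=[6,13]
  i=7: D_i=min(2*2^7,13)=13, bounds=[6,13]
  i=8: D_i=min(2*2^8,13)=13, bounds=[6,13]

Answer: [1,2] [2,4] [4,8] [6,13] [6,13] [6,13] [6,13] [6,13] [6,13]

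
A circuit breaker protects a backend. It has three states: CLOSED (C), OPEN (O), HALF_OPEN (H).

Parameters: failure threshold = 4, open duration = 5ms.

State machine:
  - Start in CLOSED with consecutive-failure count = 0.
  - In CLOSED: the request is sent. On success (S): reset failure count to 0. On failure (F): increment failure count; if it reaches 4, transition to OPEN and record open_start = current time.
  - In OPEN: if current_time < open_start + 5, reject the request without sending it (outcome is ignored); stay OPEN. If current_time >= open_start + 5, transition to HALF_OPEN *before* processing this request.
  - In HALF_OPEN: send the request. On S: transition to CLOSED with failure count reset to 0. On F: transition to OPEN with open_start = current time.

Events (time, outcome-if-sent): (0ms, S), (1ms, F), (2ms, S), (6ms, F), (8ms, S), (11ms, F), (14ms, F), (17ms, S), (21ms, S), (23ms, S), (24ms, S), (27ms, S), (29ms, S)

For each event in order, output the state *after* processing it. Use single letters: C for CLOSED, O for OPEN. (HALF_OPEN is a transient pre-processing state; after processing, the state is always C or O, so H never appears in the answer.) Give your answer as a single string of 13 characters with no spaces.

Answer: CCCCCCCCCCCCC

Derivation:
State after each event:
  event#1 t=0ms outcome=S: state=CLOSED
  event#2 t=1ms outcome=F: state=CLOSED
  event#3 t=2ms outcome=S: state=CLOSED
  event#4 t=6ms outcome=F: state=CLOSED
  event#5 t=8ms outcome=S: state=CLOSED
  event#6 t=11ms outcome=F: state=CLOSED
  event#7 t=14ms outcome=F: state=CLOSED
  event#8 t=17ms outcome=S: state=CLOSED
  event#9 t=21ms outcome=S: state=CLOSED
  event#10 t=23ms outcome=S: state=CLOSED
  event#11 t=24ms outcome=S: state=CLOSED
  event#12 t=27ms outcome=S: state=CLOSED
  event#13 t=29ms outcome=S: state=CLOSED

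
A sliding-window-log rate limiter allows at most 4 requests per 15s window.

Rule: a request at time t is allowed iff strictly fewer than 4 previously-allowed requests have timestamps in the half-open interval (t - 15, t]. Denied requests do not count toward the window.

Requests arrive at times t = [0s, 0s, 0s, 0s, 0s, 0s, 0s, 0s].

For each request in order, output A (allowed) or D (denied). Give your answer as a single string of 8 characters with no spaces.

Answer: AAAADDDD

Derivation:
Tracking allowed requests in the window:
  req#1 t=0s: ALLOW
  req#2 t=0s: ALLOW
  req#3 t=0s: ALLOW
  req#4 t=0s: ALLOW
  req#5 t=0s: DENY
  req#6 t=0s: DENY
  req#7 t=0s: DENY
  req#8 t=0s: DENY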